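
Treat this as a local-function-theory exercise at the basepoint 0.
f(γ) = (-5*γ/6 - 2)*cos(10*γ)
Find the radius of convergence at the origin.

The radius of convergence is infinite.

The factor cos(10*γ) is entire and contributes no finite singular point.
The polynomial part has no poles.
No finite singular points: the Taylor series at 0 converges everywhere.


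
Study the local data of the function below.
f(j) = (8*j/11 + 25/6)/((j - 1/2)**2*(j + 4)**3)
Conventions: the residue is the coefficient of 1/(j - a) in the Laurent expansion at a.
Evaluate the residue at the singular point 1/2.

At the order-2 pole 1/2 set g(j) = (j - (1/2))^2*f(j) = (8*j/11 + 25/6)/(j + 4)**3.
Order-2 pole: residue = g'(a); g'(1/2) = -1816/72171, so the residue is -1816/72171.

The residue is -1816/72171.


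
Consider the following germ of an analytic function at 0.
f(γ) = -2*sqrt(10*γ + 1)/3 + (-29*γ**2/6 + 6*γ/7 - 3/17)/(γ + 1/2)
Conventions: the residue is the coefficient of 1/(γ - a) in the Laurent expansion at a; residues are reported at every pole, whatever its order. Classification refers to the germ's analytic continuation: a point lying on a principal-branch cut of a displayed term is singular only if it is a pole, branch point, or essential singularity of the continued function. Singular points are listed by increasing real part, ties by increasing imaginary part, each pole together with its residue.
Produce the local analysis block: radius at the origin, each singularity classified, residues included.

Radius of convergence at 0: 1/10.
At -1/2: a pole of order 1; residue -5179/2856.
At -1/10: an algebraic (square-root) branch point.

Denominator factor (γ + 1/2): pole of order 1 at -1/2, modulus 1/2.
Branch term (-2/3)*sqrt(1 - γ/(-1/10)): its argument vanishes at γ = -1/10, a square-root branch point, modulus 1/10.
The radius of convergence is the smallest modulus among the singular points: 1/10.
The branch term is analytic at -1/2 and contributes nothing to the residue; only the rational part matters.
At the order-1 pole -1/2 set g(γ) = (γ - (-1/2))*(rational part) = -29*γ**2/6 + 6*γ/7 - 3/17.
Simple pole: residue = g(a) at a = -1/2, which is -5179/2856.
List the singular points by increasing real part (a conjugate pair: the negative imaginary part first).


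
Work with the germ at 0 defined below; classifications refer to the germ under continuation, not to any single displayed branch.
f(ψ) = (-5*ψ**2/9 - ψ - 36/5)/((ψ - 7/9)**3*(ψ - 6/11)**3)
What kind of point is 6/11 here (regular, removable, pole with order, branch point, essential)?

The denominator factor ψ - 6/11 vanishes at 6/11 and appears to the power 3; the numerator there equals -4786/605, nonzero, and no other factor vanishes.
Hence a pole whose order is the multiplicity, 3.

The point is a pole of order 3.


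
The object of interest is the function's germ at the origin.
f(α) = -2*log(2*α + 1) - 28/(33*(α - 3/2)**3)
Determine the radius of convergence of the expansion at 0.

The radius of convergence is 1/2.

Denominator factor (α - 3/2)^3: pole of order 3 at 3/2, modulus 3/2.
Branch term (-2)*log(1 - α/(-1/2)): its argument vanishes at α = -1/2, a logarithmic branch point, modulus 1/2.
The radius of convergence is the smallest modulus among the singular points: 1/2.


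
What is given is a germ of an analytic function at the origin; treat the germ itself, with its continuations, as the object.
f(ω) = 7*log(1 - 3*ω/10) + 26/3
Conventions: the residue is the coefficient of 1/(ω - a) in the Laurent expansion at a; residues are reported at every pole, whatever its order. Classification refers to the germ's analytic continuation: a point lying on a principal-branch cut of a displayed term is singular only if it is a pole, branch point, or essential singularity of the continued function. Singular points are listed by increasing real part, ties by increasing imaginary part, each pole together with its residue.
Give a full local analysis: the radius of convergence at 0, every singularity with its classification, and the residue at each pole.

Branch term (7)*log(1 - ω/(10/3)): its argument vanishes at ω = 10/3, a logarithmic branch point, modulus 10/3.
The radius of convergence is the smallest modulus among the singular points: 10/3.

Radius of convergence at 0: 10/3.
At 10/3: a logarithmic branch point.


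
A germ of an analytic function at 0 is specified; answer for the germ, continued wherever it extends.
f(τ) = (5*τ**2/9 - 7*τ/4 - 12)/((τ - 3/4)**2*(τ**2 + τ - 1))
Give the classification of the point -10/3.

Denominator factors: τ**2 + τ - 1 = 61/9 at τ = -10/3; τ - 3/4 = -49/12 at τ = -10/3 — none vanishes.
So the germ continues analytically to -10/3.

The point is a regular point.


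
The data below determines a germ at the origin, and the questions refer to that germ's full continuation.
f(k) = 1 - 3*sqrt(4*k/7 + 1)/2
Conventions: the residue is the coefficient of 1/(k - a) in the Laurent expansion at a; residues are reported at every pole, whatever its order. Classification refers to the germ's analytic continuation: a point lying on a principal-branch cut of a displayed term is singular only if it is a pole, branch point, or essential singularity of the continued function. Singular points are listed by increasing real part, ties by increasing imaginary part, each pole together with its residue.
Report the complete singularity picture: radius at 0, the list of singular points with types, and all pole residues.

Branch term (-3/2)*sqrt(1 - k/(-7/4)): its argument vanishes at k = -7/4, a square-root branch point, modulus 7/4.
The radius of convergence is the smallest modulus among the singular points: 7/4.

Radius of convergence at 0: 7/4.
At -7/4: an algebraic (square-root) branch point.


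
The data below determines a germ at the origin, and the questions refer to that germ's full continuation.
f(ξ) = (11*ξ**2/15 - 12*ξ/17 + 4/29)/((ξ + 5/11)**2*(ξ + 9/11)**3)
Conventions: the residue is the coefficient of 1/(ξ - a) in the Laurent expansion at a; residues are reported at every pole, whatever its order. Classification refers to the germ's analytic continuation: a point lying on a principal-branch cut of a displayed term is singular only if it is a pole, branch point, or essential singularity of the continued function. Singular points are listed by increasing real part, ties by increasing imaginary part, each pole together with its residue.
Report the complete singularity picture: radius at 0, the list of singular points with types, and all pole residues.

Radius of convergence at 0: 5/11.
At -9/11: a pole of order 3; residue 50454217/378624.
At -5/11: a pole of order 2; residue -50454217/378624.

Denominator factor (ξ + 9/11)^3: pole of order 3 at -9/11, modulus 9/11.
Denominator factor (ξ + 5/11)^2: pole of order 2 at -5/11, modulus 5/11.
The radius of convergence is the smallest modulus among the singular points: 5/11.
At the order-3 pole -9/11 set g(ξ) = (ξ - (-9/11))^3*f(ξ) = (11*ξ**2/15 - 12*ξ/17 + 4/29)/(ξ + 5/11)**2.
Order-3 pole: residue = g''(a)/2; g''(-9/11) = 50454217/189312, so the residue is 50454217/378624.
At the order-2 pole -5/11 set g(ξ) = (ξ - (-5/11))^2*f(ξ) = (11*ξ**2/15 - 12*ξ/17 + 4/29)/(ξ + 9/11)**3.
Order-2 pole: residue = g'(a); g'(-5/11) = -50454217/378624, so the residue is -50454217/378624.
List the singular points by increasing real part (a conjugate pair: the negative imaginary part first).


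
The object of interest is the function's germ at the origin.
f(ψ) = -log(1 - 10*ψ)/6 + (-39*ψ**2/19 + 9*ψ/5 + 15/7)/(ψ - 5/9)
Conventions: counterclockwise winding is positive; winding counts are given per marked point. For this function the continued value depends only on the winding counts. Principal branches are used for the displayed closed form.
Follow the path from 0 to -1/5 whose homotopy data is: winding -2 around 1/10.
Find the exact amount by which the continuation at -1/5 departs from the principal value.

The rational part is single-valued and drops out of the difference; each branch term changes only by its own monodromy.
(-1/6)*log(1 - ψ/(1/10)): each positive loop around 1/10 adds 2*pi*i to the log, so winding -2 contributes (-1/6)*(-2)*2*pi*i = (2/3)*pi*i.
Summing the contributions at ψ = -1/5 gives (2/3)*pi*i.

Continued minus principal equals (2/3)*pi*i.


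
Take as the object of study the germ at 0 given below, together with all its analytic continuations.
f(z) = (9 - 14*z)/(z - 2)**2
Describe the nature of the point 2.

The denominator factor z - 2 vanishes at 2 and appears to the power 2; the numerator there equals -19, nonzero, and no other factor vanishes.
Hence a pole whose order is the multiplicity, 2.

The point is a pole of order 2.


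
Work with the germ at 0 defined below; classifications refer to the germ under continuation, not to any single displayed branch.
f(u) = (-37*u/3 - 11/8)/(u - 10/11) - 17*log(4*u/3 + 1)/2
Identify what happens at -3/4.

The term (-17/2)*log(1 - u/(-3/4)) has argument 1 - -3/4/(-3/4) = 0 at -3/4: a logarithmic (infinitely-sheeted) branch point; the remaining terms are analytic or single-valued there.

The point is a logarithmic branch point.


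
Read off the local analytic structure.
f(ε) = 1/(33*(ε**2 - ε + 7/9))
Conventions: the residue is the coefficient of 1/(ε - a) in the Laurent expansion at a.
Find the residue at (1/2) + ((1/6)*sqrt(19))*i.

The residue is -((1/209)*sqrt(19))*i.

The factor ε**2 - ε + 7/9 splits as (ε - a)(ε - a') with a = (1/2) + ((1/6)*sqrt(19))*i, a' = (1/2) - ((1/6)*sqrt(19))*i. At the order-1 pole a set g(ε) = (ε - a)*f(ε) = [1/33] / (ε - a').
Simple pole: residue = g(a) at a = (1/2) + ((1/6)*sqrt(19))*i, which is -((1/209)*sqrt(19))*i.


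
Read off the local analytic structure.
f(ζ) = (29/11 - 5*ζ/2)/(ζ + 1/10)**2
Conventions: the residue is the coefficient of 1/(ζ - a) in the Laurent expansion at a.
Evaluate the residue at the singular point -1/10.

The residue is -5/2.

At the order-2 pole -1/10 set g(ζ) = (ζ - (-1/10))^2*f(ζ) = 29/11 - 5*ζ/2.
Order-2 pole: residue = g'(a); g'(-1/10) = -5/2, so the residue is -5/2.


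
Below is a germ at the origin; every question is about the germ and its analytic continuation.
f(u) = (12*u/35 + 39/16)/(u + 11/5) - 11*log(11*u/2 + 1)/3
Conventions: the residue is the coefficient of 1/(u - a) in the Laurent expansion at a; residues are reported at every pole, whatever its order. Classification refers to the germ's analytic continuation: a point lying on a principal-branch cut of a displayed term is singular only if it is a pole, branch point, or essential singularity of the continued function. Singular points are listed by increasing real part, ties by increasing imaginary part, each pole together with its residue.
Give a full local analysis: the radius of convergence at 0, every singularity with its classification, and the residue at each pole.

Radius of convergence at 0: 2/11.
At -11/5: a pole of order 1; residue 4713/2800.
At -2/11: a logarithmic branch point.

Denominator factor (u + 11/5): pole of order 1 at -11/5, modulus 11/5.
Branch term (-11/3)*log(1 - u/(-2/11)): its argument vanishes at u = -2/11, a logarithmic branch point, modulus 2/11.
The radius of convergence is the smallest modulus among the singular points: 2/11.
The branch term is analytic at -11/5 and contributes nothing to the residue; only the rational part matters.
At the order-1 pole -11/5 set g(u) = (u - (-11/5))*(rational part) = 12*u/35 + 39/16.
Simple pole: residue = g(a) at a = -11/5, which is 4713/2800.
List the singular points by increasing real part (a conjugate pair: the negative imaginary part first).


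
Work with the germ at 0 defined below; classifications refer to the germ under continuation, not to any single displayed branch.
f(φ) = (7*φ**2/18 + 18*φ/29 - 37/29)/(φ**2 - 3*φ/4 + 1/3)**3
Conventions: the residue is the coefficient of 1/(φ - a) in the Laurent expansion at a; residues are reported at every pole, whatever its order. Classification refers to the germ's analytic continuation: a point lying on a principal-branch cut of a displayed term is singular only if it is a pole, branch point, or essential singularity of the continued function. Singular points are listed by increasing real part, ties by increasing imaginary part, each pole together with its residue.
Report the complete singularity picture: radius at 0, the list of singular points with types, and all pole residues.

Radius of convergence at 0: (1/3)*sqrt(3).
At (3/8) - ((1/24)*sqrt(111))*i: a pole of order 3; residue -((4634848/4406811)*sqrt(111))*i.
At (3/8) + ((1/24)*sqrt(111))*i: a pole of order 3; residue ((4634848/4406811)*sqrt(111))*i.


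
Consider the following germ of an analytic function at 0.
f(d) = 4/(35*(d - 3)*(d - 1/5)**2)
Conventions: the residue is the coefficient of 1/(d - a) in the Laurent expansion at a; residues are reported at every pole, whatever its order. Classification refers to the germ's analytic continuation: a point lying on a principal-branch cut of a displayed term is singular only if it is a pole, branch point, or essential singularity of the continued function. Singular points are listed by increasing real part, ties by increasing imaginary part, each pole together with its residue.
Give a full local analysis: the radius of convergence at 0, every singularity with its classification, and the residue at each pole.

Denominator factor (d - 1/5)^2: pole of order 2 at 1/5, modulus 1/5.
Denominator factor (d - 3): pole of order 1 at 3, modulus 3.
The radius of convergence is the smallest modulus among the singular points: 1/5.
At the order-2 pole 1/5 set g(d) = (d - (1/5))^2*f(d) = 4/(35*(d - 3)).
Order-2 pole: residue = g'(a); g'(1/5) = -5/343, so the residue is -5/343.
At the order-1 pole 3 set g(d) = (d - (3))*f(d) = 4/(35*(d - 1/5)**2).
Simple pole: residue = g(a) at a = 3, which is 5/343.
List the singular points by increasing real part (a conjugate pair: the negative imaginary part first).

Radius of convergence at 0: 1/5.
At 1/5: a pole of order 2; residue -5/343.
At 3: a pole of order 1; residue 5/343.


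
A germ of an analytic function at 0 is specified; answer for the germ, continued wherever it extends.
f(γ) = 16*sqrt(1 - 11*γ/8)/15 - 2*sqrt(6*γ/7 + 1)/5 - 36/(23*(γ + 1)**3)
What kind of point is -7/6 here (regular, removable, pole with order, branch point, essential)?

The term (-2/5)*sqrt(1 - γ/(-7/6)) has argument 1 - -7/6/(-7/6) = 0 at -7/6: a square-root (algebraic, two-sheeted) branch point; the remaining terms are analytic or single-valued there.

The point is an algebraic (square-root) branch point.


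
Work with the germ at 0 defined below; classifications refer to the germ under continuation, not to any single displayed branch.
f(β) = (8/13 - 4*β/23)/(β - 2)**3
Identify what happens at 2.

The point is a pole of order 3.

The denominator factor β - 2 vanishes at 2 and appears to the power 3; the numerator there equals 80/299, nonzero, and no other factor vanishes.
Hence a pole whose order is the multiplicity, 3.


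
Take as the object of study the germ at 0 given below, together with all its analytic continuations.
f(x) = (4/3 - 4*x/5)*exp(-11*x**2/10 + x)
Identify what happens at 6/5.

There is no denominator, hence no pole anywhere.
The factor exp(-11*x**2/10 + x) is entire.
So the germ continues analytically to 6/5.

The point is a regular point.


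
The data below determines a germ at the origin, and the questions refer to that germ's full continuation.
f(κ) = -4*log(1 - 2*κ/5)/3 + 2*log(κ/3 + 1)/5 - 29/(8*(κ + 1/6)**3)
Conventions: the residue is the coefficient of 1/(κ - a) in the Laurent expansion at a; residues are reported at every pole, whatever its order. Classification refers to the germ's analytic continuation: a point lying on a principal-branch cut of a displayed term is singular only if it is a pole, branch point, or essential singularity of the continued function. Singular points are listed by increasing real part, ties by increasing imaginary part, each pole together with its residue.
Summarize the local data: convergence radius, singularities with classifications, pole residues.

Radius of convergence at 0: 1/6.
At -3: a logarithmic branch point.
At -1/6: a pole of order 3; residue 0.
At 5/2: a logarithmic branch point.

Denominator factor (κ + 1/6)^3: pole of order 3 at -1/6, modulus 1/6.
Branch term (-4/3)*log(1 - κ/(5/2)): its argument vanishes at κ = 5/2, a logarithmic branch point, modulus 5/2.
Branch term (2/5)*log(1 - κ/(-3)): its argument vanishes at κ = -3, a logarithmic branch point, modulus 3.
The radius of convergence is the smallest modulus among the singular points: 1/6.
The branch terms are analytic at -1/6 and contribute nothing to the residue; only the rational part matters.
At the order-3 pole -1/6 set g(κ) = (κ - (-1/6))^3*(rational part) = -29/8.
Order-3 pole: residue = g''(a)/2; g''(-1/6) = 0, so the residue is 0.
List the singular points by increasing real part (a conjugate pair: the negative imaginary part first).


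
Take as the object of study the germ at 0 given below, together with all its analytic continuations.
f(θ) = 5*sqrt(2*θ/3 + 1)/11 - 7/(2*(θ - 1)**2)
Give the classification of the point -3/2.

The point is an algebraic (square-root) branch point.

The term (5/11)*sqrt(1 - θ/(-3/2)) has argument 1 - -3/2/(-3/2) = 0 at -3/2: a square-root (algebraic, two-sheeted) branch point; the remaining terms are analytic or single-valued there.


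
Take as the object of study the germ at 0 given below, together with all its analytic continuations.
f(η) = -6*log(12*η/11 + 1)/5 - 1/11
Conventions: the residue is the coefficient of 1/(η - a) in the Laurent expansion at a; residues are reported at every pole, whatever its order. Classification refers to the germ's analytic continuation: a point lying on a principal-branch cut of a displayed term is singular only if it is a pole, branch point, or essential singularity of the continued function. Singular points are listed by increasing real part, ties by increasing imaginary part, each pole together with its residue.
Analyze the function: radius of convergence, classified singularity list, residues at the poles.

Radius of convergence at 0: 11/12.
At -11/12: a logarithmic branch point.

Branch term (-6/5)*log(1 - η/(-11/12)): its argument vanishes at η = -11/12, a logarithmic branch point, modulus 11/12.
The radius of convergence is the smallest modulus among the singular points: 11/12.


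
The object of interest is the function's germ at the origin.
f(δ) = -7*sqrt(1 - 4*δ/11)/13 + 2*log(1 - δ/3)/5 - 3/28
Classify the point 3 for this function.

The point is a logarithmic branch point.

The term (2/5)*log(1 - δ/(3)) has argument 1 - 3/(3) = 0 at 3: a logarithmic (infinitely-sheeted) branch point; the remaining terms are analytic or single-valued there.


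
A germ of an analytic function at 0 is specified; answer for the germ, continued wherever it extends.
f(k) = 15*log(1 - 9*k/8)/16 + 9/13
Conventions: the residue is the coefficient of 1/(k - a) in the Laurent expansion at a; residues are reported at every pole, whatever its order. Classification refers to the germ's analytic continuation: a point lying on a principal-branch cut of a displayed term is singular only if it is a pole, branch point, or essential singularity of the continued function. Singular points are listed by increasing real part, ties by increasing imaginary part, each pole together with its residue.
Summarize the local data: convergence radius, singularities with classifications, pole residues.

Radius of convergence at 0: 8/9.
At 8/9: a logarithmic branch point.

Branch term (15/16)*log(1 - k/(8/9)): its argument vanishes at k = 8/9, a logarithmic branch point, modulus 8/9.
The radius of convergence is the smallest modulus among the singular points: 8/9.


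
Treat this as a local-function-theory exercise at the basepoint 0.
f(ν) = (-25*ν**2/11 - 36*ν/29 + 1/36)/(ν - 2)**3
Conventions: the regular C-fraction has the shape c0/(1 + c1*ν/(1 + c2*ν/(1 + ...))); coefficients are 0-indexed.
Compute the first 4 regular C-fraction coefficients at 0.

The regular C-fraction coefficients are [-1/288, 2505/58, -24825971/532730, 106797613541/684079630905].

Taylor coefficients (expand at 0): a_0 = -1/288, a_1 = 835/5568, a_2 = 31337/61248, a_3 = 240541/367488.
c0 = a_0 = -1/288. Peel one level at a time: if S = 1 + c*ν/S' with S'(0) = 1, then c is the ν-coefficient of S and S' = c*ν/(S - 1).
S_1 = c0/f = 1 + (2505/58)*ν + (74477913/37004)*ν^2 + ...; c1 = 2505/58.
S_2 = c1*ν/(S_1 - 1) = 1 + (-24825971/532730)*ν + (3682676329/506185350)*ν^2 + ...; c2 = -24825971/532730.
S_3 = c2*ν/(S_2 - 1) = 1 + (106797613541/684079630905)*ν + ...; c3 = 106797613541/684079630905.


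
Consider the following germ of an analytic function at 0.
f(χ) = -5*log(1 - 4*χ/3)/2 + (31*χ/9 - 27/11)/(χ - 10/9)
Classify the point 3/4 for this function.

The point is a logarithmic branch point.

The term (-5/2)*log(1 - χ/(3/4)) has argument 1 - 3/4/(3/4) = 0 at 3/4: a logarithmic (infinitely-sheeted) branch point; the remaining terms are analytic or single-valued there.


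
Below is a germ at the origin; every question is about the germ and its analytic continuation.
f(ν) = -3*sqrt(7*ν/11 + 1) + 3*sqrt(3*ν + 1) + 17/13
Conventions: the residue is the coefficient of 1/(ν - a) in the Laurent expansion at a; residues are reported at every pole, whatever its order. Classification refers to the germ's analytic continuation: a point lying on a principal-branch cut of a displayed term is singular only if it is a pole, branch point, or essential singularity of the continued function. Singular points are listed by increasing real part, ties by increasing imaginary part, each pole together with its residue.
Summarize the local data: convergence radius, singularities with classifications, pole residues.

Branch term (-3)*sqrt(1 - ν/(-11/7)): its argument vanishes at ν = -11/7, a square-root branch point, modulus 11/7.
Branch term (3)*sqrt(1 - ν/(-1/3)): its argument vanishes at ν = -1/3, a square-root branch point, modulus 1/3.
The radius of convergence is the smallest modulus among the singular points: 1/3.
List the singular points by increasing real part (a conjugate pair: the negative imaginary part first).

Radius of convergence at 0: 1/3.
At -11/7: an algebraic (square-root) branch point.
At -1/3: an algebraic (square-root) branch point.


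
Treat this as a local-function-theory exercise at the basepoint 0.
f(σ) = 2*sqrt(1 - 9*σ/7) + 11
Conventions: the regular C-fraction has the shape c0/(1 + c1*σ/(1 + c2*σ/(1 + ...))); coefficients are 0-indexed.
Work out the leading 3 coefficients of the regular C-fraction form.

Taylor coefficients (expand at 0): a_0 = 13, a_1 = -9/7, a_2 = -81/196.
c0 = a_0 = 13. Peel one level at a time: if S = 1 + c*σ/S' with S'(0) = 1, then c is the σ-coefficient of S and S' = c*σ/(S - 1).
S_1 = c0/f = 1 + (9/91)*σ + (1377/33124)*σ^2 + ...; c1 = 9/91.
S_2 = c1*σ/(S_1 - 1) = 1 + (-153/364)*σ + ...; c2 = -153/364.

The regular C-fraction coefficients are [13, 9/91, -153/364].


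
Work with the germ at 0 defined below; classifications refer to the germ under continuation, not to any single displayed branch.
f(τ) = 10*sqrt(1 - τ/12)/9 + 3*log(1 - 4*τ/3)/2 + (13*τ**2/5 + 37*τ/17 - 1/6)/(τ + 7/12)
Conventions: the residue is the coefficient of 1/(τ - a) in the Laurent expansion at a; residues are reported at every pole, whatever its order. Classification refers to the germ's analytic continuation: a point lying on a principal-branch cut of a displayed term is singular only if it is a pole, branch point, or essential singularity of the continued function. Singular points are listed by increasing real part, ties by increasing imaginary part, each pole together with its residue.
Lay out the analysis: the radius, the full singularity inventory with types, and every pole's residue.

Radius of convergence at 0: 7/12.
At -7/12: a pole of order 1; residue -6751/12240.
At 3/4: a logarithmic branch point.
At 12: an algebraic (square-root) branch point.

Denominator factor (τ + 7/12): pole of order 1 at -7/12, modulus 7/12.
Branch term (3/2)*log(1 - τ/(3/4)): its argument vanishes at τ = 3/4, a logarithmic branch point, modulus 3/4.
Branch term (10/9)*sqrt(1 - τ/(12)): its argument vanishes at τ = 12, a square-root branch point, modulus 12.
The radius of convergence is the smallest modulus among the singular points: 7/12.
The branch terms are analytic at -7/12 and contribute nothing to the residue; only the rational part matters.
At the order-1 pole -7/12 set g(τ) = (τ - (-7/12))*(rational part) = 13*τ**2/5 + 37*τ/17 - 1/6.
Simple pole: residue = g(a) at a = -7/12, which is -6751/12240.
List the singular points by increasing real part (a conjugate pair: the negative imaginary part first).


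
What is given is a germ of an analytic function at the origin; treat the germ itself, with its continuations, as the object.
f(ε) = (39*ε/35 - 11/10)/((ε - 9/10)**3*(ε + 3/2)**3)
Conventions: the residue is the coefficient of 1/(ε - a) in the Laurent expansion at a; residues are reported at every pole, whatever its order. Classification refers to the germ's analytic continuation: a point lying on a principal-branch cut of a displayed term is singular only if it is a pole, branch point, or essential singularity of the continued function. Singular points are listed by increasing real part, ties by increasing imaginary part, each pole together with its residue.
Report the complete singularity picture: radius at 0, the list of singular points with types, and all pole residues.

Denominator factor (ε - 9/10)^3: pole of order 3 at 9/10, modulus 9/10.
Denominator factor (ε + 3/2)^3: pole of order 3 at -3/2, modulus 3/2.
The radius of convergence is the smallest modulus among the singular points: 9/10.
At the order-3 pole -3/2 set g(ε) = (ε - (-3/2))^3*f(ε) = (39*ε/35 - 11/10)/(ε - 9/10)**3.
Order-3 pole: residue = g''(a)/2; g''(-3/2) = 31375/145152, so the residue is 31375/290304.
At the order-3 pole 9/10 set g(ε) = (ε - (9/10))^3*f(ε) = (39*ε/35 - 11/10)/(ε + 3/2)**3.
Order-3 pole: residue = g''(a)/2; g''(9/10) = -31375/145152, so the residue is -31375/290304.
List the singular points by increasing real part (a conjugate pair: the negative imaginary part first).

Radius of convergence at 0: 9/10.
At -3/2: a pole of order 3; residue 31375/290304.
At 9/10: a pole of order 3; residue -31375/290304.


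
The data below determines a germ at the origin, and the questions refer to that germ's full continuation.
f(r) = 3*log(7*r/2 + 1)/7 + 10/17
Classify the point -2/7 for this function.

The point is a logarithmic branch point.

The term (3/7)*log(1 - r/(-2/7)) has argument 1 - -2/7/(-2/7) = 0 at -2/7: a logarithmic (infinitely-sheeted) branch point; the remaining terms are analytic or single-valued there.


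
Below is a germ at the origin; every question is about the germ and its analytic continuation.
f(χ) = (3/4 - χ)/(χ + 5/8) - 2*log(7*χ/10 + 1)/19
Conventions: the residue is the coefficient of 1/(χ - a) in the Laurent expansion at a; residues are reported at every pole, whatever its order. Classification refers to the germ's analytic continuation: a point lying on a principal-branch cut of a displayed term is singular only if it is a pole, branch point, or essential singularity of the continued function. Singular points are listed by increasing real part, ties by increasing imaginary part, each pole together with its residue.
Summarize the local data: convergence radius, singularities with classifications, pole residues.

Denominator factor (χ + 5/8): pole of order 1 at -5/8, modulus 5/8.
Branch term (-2/19)*log(1 - χ/(-10/7)): its argument vanishes at χ = -10/7, a logarithmic branch point, modulus 10/7.
The radius of convergence is the smallest modulus among the singular points: 5/8.
The branch term is analytic at -5/8 and contributes nothing to the residue; only the rational part matters.
At the order-1 pole -5/8 set g(χ) = (χ - (-5/8))*(rational part) = 3/4 - χ.
Simple pole: residue = g(a) at a = -5/8, which is 11/8.
List the singular points by increasing real part (a conjugate pair: the negative imaginary part first).

Radius of convergence at 0: 5/8.
At -10/7: a logarithmic branch point.
At -5/8: a pole of order 1; residue 11/8.


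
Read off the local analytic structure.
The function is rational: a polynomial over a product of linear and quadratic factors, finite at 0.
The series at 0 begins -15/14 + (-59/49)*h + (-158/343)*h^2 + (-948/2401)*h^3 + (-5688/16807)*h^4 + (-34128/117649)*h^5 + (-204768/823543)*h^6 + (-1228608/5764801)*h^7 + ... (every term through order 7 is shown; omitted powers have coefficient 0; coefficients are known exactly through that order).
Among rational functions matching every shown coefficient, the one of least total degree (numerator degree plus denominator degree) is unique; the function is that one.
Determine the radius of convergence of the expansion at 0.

No rational of total degree below 3 reproduces all 8 coefficients; solving the [2/1] Pade equations on them gives f(h) = (-2*h**2/3 + h/3 + 5/4)/(h - 7/6), whose expansion matches every shown term.
Denominator factor (h - 7/6): pole of order 1 at 7/6, modulus 7/6.
The radius of convergence is the smallest modulus among the singular points: 7/6.

The radius of convergence is 7/6.


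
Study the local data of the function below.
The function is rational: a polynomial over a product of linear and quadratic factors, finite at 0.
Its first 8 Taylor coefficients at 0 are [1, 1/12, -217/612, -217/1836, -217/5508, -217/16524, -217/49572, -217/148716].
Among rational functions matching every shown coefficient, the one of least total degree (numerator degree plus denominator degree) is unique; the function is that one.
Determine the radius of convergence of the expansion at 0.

No rational of total degree below 3 reproduces all 8 coefficients; solving the [2/1] Pade equations on them gives f(θ) = (39*θ**2/34 + 3*θ/4 - 3)/(θ - 3), whose expansion matches every shown term.
Denominator factor (θ - 3): pole of order 1 at 3, modulus 3.
The radius of convergence is the smallest modulus among the singular points: 3.

The radius of convergence is 3.


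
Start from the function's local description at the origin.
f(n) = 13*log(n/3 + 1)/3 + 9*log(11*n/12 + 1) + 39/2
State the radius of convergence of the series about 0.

Branch term (13/3)*log(1 - n/(-3)): its argument vanishes at n = -3, a logarithmic branch point, modulus 3.
Branch term (9)*log(1 - n/(-12/11)): its argument vanishes at n = -12/11, a logarithmic branch point, modulus 12/11.
The radius of convergence is the smallest modulus among the singular points: 12/11.

The radius of convergence is 12/11.


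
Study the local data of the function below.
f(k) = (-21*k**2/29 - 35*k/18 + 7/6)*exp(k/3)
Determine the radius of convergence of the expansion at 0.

The radius of convergence is infinite.

The factor exp(k/3) is entire and contributes no finite singular point.
The polynomial part has no poles.
No finite singular points: the Taylor series at 0 converges everywhere.


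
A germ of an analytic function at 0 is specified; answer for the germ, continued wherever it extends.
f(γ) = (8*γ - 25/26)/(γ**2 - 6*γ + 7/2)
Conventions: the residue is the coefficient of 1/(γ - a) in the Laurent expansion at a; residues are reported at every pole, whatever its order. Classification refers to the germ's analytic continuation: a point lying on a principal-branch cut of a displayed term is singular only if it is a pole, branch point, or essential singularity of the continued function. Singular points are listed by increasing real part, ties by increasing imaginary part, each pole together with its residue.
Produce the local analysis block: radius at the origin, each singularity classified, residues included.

Radius of convergence at 0: 3 - (1/2)*sqrt(22).
At 3 - (1/2)*sqrt(22): a pole of order 1; residue 4 - (599/572)*sqrt(22).
At 3 + (1/2)*sqrt(22): a pole of order 1; residue 4 + (599/572)*sqrt(22).

Denominator factor (γ**2 - 6*γ + 7/2): discriminant 22, real irrational roots 3 + (1/2)*sqrt(22) and 3 - (1/2)*sqrt(22); poles of order 1, moduli 3 + (1/2)*sqrt(22) and 3 - (1/2)*sqrt(22).
The radius of convergence is the smallest modulus among the singular points: 3 - (1/2)*sqrt(22).
The factor γ**2 - 6*γ + 7/2 splits as (γ - a)(γ - a') with a = 3 - (1/2)*sqrt(22), a' = 3 + (1/2)*sqrt(22). At the order-1 pole a set g(γ) = (γ - a)*f(γ) = [8*γ - 25/26] / (γ - a').
Simple pole: residue = g(a) at a = 3 - (1/2)*sqrt(22), which is 4 - (599/572)*sqrt(22).
The factor γ**2 - 6*γ + 7/2 splits as (γ - a)(γ - a') with a = 3 + (1/2)*sqrt(22), a' = 3 - (1/2)*sqrt(22). At the order-1 pole a set g(γ) = (γ - a)*f(γ) = [8*γ - 25/26] / (γ - a').
Simple pole: residue = g(a) at a = 3 + (1/2)*sqrt(22), which is 4 + (599/572)*sqrt(22).
List the singular points by increasing real part (a conjugate pair: the negative imaginary part first).


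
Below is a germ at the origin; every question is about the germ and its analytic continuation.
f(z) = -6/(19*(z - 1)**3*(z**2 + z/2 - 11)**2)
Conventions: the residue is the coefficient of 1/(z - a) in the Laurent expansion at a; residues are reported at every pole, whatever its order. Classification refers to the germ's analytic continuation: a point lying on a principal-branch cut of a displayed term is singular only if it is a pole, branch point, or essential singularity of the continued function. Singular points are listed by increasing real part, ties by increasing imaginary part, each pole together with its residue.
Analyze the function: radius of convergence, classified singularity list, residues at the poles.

Radius of convergence at 0: 1.
At -1/4 - (1/4)*sqrt(177): a pole of order 2; residue 1812/2476099 - (1283900/25857901857)*sqrt(177).
At 1: a pole of order 3; residue -3624/2476099.
At -1/4 + (1/4)*sqrt(177): a pole of order 2; residue 1812/2476099 + (1283900/25857901857)*sqrt(177).


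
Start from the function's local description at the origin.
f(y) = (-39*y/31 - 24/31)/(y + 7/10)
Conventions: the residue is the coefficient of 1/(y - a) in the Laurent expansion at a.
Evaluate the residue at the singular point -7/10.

At the order-1 pole -7/10 set g(y) = (y - (-7/10))*f(y) = -39*y/31 - 24/31.
Simple pole: residue = g(a) at a = -7/10, which is 33/310.

The residue is 33/310.


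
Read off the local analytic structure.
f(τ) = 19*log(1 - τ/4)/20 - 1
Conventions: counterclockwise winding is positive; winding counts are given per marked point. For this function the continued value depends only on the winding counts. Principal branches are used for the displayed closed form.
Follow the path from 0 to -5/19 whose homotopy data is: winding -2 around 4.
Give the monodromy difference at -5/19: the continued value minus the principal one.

The rational part is single-valued and drops out of the difference; each branch term changes only by its own monodromy.
(19/20)*log(1 - τ/(4)): each positive loop around 4 adds 2*pi*i to the log, so winding -2 contributes (19/20)*(-2)*2*pi*i = -(19/5)*pi*i.
Summing the contributions at τ = -5/19 gives -(19/5)*pi*i.

Continued minus principal equals -(19/5)*pi*i.


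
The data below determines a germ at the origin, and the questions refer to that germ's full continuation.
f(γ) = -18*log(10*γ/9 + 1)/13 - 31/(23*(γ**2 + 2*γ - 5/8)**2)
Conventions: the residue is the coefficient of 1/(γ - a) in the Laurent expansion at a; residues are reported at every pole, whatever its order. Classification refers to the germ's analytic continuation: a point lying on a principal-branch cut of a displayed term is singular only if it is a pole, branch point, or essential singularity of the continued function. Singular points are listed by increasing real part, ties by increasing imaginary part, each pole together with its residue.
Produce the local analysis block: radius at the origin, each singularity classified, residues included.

Radius of convergence at 0: -1 + (1/4)*sqrt(26).
At -1 - (1/4)*sqrt(26): a pole of order 2; residue -(124/3887)*sqrt(26).
At -9/10: a logarithmic branch point.
At -1 + (1/4)*sqrt(26): a pole of order 2; residue (124/3887)*sqrt(26).

Denominator factor (γ**2 + 2*γ - 5/8)^2: discriminant 13/2, real irrational roots -1 + (1/4)*sqrt(26) and -1 - (1/4)*sqrt(26); poles of order 2, moduli -1 + (1/4)*sqrt(26) and 1 + (1/4)*sqrt(26).
Branch term (-18/13)*log(1 - γ/(-9/10)): its argument vanishes at γ = -9/10, a logarithmic branch point, modulus 9/10.
The radius of convergence is the smallest modulus among the singular points: -1 + (1/4)*sqrt(26).
The branch term is analytic at -1 - (1/4)*sqrt(26) and contributes nothing to the residue; only the rational part matters.
The factor γ**2 + 2*γ - 5/8 splits as (γ - a)(γ - a') with a = -1 - (1/4)*sqrt(26), a' = -1 + (1/4)*sqrt(26). At the order-2 pole a set g(γ) = (γ - a)^2*(rational part) = [-31/23] / (γ - a')^2.
Order-2 pole: residue = g'(a); g'(-1 - (1/4)*sqrt(26)) = -(124/3887)*sqrt(26), so the residue is -(124/3887)*sqrt(26).
The branch term is analytic at -1 + (1/4)*sqrt(26) and contributes nothing to the residue; only the rational part matters.
The factor γ**2 + 2*γ - 5/8 splits as (γ - a)(γ - a') with a = -1 + (1/4)*sqrt(26), a' = -1 - (1/4)*sqrt(26). At the order-2 pole a set g(γ) = (γ - a)^2*(rational part) = [-31/23] / (γ - a')^2.
Order-2 pole: residue = g'(a); g'(-1 + (1/4)*sqrt(26)) = (124/3887)*sqrt(26), so the residue is (124/3887)*sqrt(26).
List the singular points by increasing real part (a conjugate pair: the negative imaginary part first).


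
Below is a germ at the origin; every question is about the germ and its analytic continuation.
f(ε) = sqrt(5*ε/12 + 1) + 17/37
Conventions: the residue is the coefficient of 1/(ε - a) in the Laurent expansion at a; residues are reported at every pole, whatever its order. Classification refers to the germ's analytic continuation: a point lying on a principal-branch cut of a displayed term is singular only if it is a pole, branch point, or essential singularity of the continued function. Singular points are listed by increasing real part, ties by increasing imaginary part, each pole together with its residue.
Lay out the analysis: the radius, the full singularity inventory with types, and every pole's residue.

Branch term (1)*sqrt(1 - ε/(-12/5)): its argument vanishes at ε = -12/5, a square-root branch point, modulus 12/5.
The radius of convergence is the smallest modulus among the singular points: 12/5.

Radius of convergence at 0: 12/5.
At -12/5: an algebraic (square-root) branch point.


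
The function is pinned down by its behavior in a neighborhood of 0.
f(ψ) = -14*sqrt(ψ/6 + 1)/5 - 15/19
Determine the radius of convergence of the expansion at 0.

Branch term (-14/5)*sqrt(1 - ψ/(-6)): its argument vanishes at ψ = -6, a square-root branch point, modulus 6.
The radius of convergence is the smallest modulus among the singular points: 6.

The radius of convergence is 6.


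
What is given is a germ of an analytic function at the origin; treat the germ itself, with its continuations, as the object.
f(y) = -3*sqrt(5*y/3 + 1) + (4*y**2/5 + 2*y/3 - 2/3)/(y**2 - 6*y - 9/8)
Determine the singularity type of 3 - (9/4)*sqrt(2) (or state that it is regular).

The point is a pole of order 1.

The denominator factor y**2 - 6*y - 9/8 vanishes at 3 - (9/4)*sqrt(2) and appears to the power 1; the numerator there equals 499/30 - (123/10)*sqrt(2), nonzero, and no other factor vanishes.
The branch terms are analytic at this point.
Hence a pole whose order is the multiplicity, 1.


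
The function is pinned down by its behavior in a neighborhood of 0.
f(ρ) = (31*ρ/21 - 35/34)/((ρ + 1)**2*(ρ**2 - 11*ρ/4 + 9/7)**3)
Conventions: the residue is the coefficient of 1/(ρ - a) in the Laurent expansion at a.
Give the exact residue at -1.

The residue is -295409632/6719320737.

At the order-2 pole -1 set g(ρ) = (ρ - (-1))^2*f(ρ) = (31*ρ/21 - 35/34)/(ρ**2 - 11*ρ/4 + 9/7)**3.
Order-2 pole: residue = g'(a); g'(-1) = -295409632/6719320737, so the residue is -295409632/6719320737.
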